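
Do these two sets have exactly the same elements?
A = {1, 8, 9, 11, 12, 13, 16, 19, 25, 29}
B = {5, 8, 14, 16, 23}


Two sets are equal iff they have exactly the same elements.
A = {1, 8, 9, 11, 12, 13, 16, 19, 25, 29}
B = {5, 8, 14, 16, 23}
Differences: {1, 5, 9, 11, 12, 13, 14, 19, 23, 25, 29}
A ≠ B

No, A ≠ B


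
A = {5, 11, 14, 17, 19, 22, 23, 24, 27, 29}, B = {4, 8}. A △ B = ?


A △ B = (A \ B) ∪ (B \ A) = elements in exactly one of A or B
A \ B = {5, 11, 14, 17, 19, 22, 23, 24, 27, 29}
B \ A = {4, 8}
A △ B = {4, 5, 8, 11, 14, 17, 19, 22, 23, 24, 27, 29}

A △ B = {4, 5, 8, 11, 14, 17, 19, 22, 23, 24, 27, 29}


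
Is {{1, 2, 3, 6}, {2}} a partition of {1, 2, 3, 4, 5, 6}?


A partition requires: (1) non-empty parts, (2) pairwise disjoint, (3) union = U
Parts: {1, 2, 3, 6}, {2}
Union of parts: {1, 2, 3, 6}
U = {1, 2, 3, 4, 5, 6}
All non-empty? True
Pairwise disjoint? False
Covers U? False

No, not a valid partition


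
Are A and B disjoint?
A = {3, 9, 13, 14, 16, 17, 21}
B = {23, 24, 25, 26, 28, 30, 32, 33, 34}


Disjoint means A ∩ B = ∅.
A ∩ B = ∅
A ∩ B = ∅, so A and B are disjoint.

Yes, A and B are disjoint


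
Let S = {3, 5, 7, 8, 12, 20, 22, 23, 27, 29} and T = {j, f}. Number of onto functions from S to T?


n = |S| = 10, k = |T| = 2. Surjections via inclusion-exclusion:
S(n,k) = Σ(-1)^i × C(k,i) × (k-i)^n, i=0 to k
i=0: (-1)^0×C(2,0)×2^10 = 1024
i=1: (-1)^1×C(2,1)×1^10 = -2
i=2: (-1)^2×C(2,2)×0^10 = 0
Total = 1022

Number of surjections = 1022


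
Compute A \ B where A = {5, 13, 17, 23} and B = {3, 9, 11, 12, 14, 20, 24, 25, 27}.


A \ B = elements in A but not in B
A = {5, 13, 17, 23}
B = {3, 9, 11, 12, 14, 20, 24, 25, 27}
Remove from A any elements in B
A \ B = {5, 13, 17, 23}

A \ B = {5, 13, 17, 23}


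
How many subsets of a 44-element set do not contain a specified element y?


Subsets of A avoiding y are subsets of A \ {y}, which has 43 elements.
Count = 2^(n-1) = 2^43
= 8796093022208

Number of subsets avoiding y = 8796093022208


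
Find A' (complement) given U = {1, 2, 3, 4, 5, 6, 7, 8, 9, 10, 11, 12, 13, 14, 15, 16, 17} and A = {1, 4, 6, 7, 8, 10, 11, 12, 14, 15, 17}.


Aᶜ = U \ A = elements in U but not in A
U = {1, 2, 3, 4, 5, 6, 7, 8, 9, 10, 11, 12, 13, 14, 15, 16, 17}
A = {1, 4, 6, 7, 8, 10, 11, 12, 14, 15, 17}
Aᶜ = {2, 3, 5, 9, 13, 16}

Aᶜ = {2, 3, 5, 9, 13, 16}


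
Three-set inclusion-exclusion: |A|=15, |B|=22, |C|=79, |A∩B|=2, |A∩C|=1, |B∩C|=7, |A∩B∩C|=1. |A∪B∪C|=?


|A∪B∪C| = |A|+|B|+|C| - |A∩B|-|A∩C|-|B∩C| + |A∩B∩C|
= 15+22+79 - 2-1-7 + 1
= 116 - 10 + 1
= 107

|A ∪ B ∪ C| = 107


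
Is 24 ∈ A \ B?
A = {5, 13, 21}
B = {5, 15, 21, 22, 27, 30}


A = {5, 13, 21}, B = {5, 15, 21, 22, 27, 30}
A \ B = elements in A but not in B
A \ B = {13}
Checking if 24 ∈ A \ B
24 is not in A \ B → False

24 ∉ A \ B


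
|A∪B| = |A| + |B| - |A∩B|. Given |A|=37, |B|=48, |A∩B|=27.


|A ∪ B| = |A| + |B| - |A ∩ B|
= 37 + 48 - 27
= 58

|A ∪ B| = 58


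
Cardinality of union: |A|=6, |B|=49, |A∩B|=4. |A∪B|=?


|A ∪ B| = |A| + |B| - |A ∩ B|
= 6 + 49 - 4
= 51

|A ∪ B| = 51


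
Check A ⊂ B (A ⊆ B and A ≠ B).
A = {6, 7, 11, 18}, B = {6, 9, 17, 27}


A ⊂ B requires: A ⊆ B AND A ≠ B.
A ⊆ B? No
A ⊄ B, so A is not a proper subset.

No, A is not a proper subset of B


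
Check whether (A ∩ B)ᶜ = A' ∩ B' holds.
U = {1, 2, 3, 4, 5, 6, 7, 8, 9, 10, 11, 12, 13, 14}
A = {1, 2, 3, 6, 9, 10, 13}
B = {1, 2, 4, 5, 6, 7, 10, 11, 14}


LHS: A ∩ B = {1, 2, 6, 10}
(A ∩ B)' = U \ (A ∩ B) = {3, 4, 5, 7, 8, 9, 11, 12, 13, 14}
A' = {4, 5, 7, 8, 11, 12, 14}, B' = {3, 8, 9, 12, 13}
Claimed RHS: A' ∩ B' = {8, 12}
Identity is INVALID: LHS = {3, 4, 5, 7, 8, 9, 11, 12, 13, 14} but the RHS claimed here equals {8, 12}. The correct form is (A ∩ B)' = A' ∪ B'.

Identity is invalid: (A ∩ B)' = {3, 4, 5, 7, 8, 9, 11, 12, 13, 14} but A' ∩ B' = {8, 12}. The correct De Morgan law is (A ∩ B)' = A' ∪ B'.


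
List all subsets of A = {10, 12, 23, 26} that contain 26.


A subset of A contains 26 iff the remaining 3 elements form any subset of A \ {26}.
Count: 2^(n-1) = 2^3 = 8
Subsets containing 26: {26}, {10, 26}, {12, 26}, {23, 26}, {10, 12, 26}, {10, 23, 26}, {12, 23, 26}, {10, 12, 23, 26}

Subsets containing 26 (8 total): {26}, {10, 26}, {12, 26}, {23, 26}, {10, 12, 26}, {10, 23, 26}, {12, 23, 26}, {10, 12, 23, 26}


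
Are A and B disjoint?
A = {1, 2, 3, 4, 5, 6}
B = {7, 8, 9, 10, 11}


Disjoint means A ∩ B = ∅.
A ∩ B = ∅
A ∩ B = ∅, so A and B are disjoint.

Yes, A and B are disjoint


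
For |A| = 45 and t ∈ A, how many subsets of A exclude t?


Subsets of A avoiding t are subsets of A \ {t}, which has 44 elements.
Count = 2^(n-1) = 2^44
= 17592186044416

Number of subsets avoiding t = 17592186044416


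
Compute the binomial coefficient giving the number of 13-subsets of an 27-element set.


C(n,k) = n! / (k!(n-k)!)
C(27,13) = 27! / (13!14!)
= 20058300

C(27,13) = 20058300


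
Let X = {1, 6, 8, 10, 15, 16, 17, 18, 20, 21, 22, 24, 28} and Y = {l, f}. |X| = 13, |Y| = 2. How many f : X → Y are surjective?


n = |X| = 13, k = |Y| = 2. Surjections via inclusion-exclusion:
S(n,k) = Σ(-1)^i × C(k,i) × (k-i)^n, i=0 to k
i=0: (-1)^0×C(2,0)×2^13 = 8192
i=1: (-1)^1×C(2,1)×1^13 = -2
i=2: (-1)^2×C(2,2)×0^13 = 0
Total = 8190

Number of surjections = 8190


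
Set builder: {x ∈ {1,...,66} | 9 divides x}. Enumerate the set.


Checking each candidate:
Condition: multiples of 9 in {1,...,66}
Result = {9, 18, 27, 36, 45, 54, 63}

{9, 18, 27, 36, 45, 54, 63}


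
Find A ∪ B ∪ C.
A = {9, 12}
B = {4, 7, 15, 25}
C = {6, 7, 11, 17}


A ∪ B = {4, 7, 9, 12, 15, 25}
(A ∪ B) ∪ C = {4, 6, 7, 9, 11, 12, 15, 17, 25}

A ∪ B ∪ C = {4, 6, 7, 9, 11, 12, 15, 17, 25}


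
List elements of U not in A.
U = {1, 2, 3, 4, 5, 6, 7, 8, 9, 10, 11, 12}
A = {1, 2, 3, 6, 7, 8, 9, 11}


Aᶜ = U \ A = elements in U but not in A
U = {1, 2, 3, 4, 5, 6, 7, 8, 9, 10, 11, 12}
A = {1, 2, 3, 6, 7, 8, 9, 11}
Aᶜ = {4, 5, 10, 12}

Aᶜ = {4, 5, 10, 12}


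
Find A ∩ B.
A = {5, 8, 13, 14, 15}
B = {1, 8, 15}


A ∩ B = elements in both A and B
A = {5, 8, 13, 14, 15}
B = {1, 8, 15}
A ∩ B = {8, 15}

A ∩ B = {8, 15}


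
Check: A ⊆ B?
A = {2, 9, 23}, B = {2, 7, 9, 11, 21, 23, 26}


A ⊆ B means every element of A is in B.
All elements of A are in B.
So A ⊆ B.

Yes, A ⊆ B


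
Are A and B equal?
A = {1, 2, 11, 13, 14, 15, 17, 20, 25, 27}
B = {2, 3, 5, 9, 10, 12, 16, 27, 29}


Two sets are equal iff they have exactly the same elements.
A = {1, 2, 11, 13, 14, 15, 17, 20, 25, 27}
B = {2, 3, 5, 9, 10, 12, 16, 27, 29}
Differences: {1, 3, 5, 9, 10, 11, 12, 13, 14, 15, 16, 17, 20, 25, 29}
A ≠ B

No, A ≠ B


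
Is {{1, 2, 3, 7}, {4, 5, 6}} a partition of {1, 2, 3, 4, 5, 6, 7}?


A partition requires: (1) non-empty parts, (2) pairwise disjoint, (3) union = U
Parts: {1, 2, 3, 7}, {4, 5, 6}
Union of parts: {1, 2, 3, 4, 5, 6, 7}
U = {1, 2, 3, 4, 5, 6, 7}
All non-empty? True
Pairwise disjoint? True
Covers U? True

Yes, valid partition


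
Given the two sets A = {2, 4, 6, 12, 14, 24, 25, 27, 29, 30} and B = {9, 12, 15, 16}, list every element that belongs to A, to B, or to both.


A ∪ B = all elements in A or B (or both)
A = {2, 4, 6, 12, 14, 24, 25, 27, 29, 30}
B = {9, 12, 15, 16}
A ∪ B = {2, 4, 6, 9, 12, 14, 15, 16, 24, 25, 27, 29, 30}

A ∪ B = {2, 4, 6, 9, 12, 14, 15, 16, 24, 25, 27, 29, 30}


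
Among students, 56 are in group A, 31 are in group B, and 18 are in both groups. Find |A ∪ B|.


|A ∪ B| = |A| + |B| - |A ∩ B|
= 56 + 31 - 18
= 69

|A ∪ B| = 69


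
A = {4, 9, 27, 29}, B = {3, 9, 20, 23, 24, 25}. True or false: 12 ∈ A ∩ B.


A = {4, 9, 27, 29}, B = {3, 9, 20, 23, 24, 25}
A ∩ B = elements in both A and B
A ∩ B = {9}
Checking if 12 ∈ A ∩ B
12 is not in A ∩ B → False

12 ∉ A ∩ B


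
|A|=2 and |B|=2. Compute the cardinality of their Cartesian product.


|A × B| = |A| × |B|
= 2 × 2
= 4

|A × B| = 4


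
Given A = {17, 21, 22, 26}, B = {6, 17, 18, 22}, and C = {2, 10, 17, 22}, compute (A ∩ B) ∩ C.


A ∩ B = {17, 22}
(A ∩ B) ∩ C = {17, 22}

A ∩ B ∩ C = {17, 22}


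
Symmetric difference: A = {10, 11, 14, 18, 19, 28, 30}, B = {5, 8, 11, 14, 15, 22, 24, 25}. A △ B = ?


A △ B = (A \ B) ∪ (B \ A) = elements in exactly one of A or B
A \ B = {10, 18, 19, 28, 30}
B \ A = {5, 8, 15, 22, 24, 25}
A △ B = {5, 8, 10, 15, 18, 19, 22, 24, 25, 28, 30}

A △ B = {5, 8, 10, 15, 18, 19, 22, 24, 25, 28, 30}


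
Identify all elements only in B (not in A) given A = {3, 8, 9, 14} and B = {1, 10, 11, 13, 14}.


A = {3, 8, 9, 14}
B = {1, 10, 11, 13, 14}
Region: only in B (not in A)
Elements: {1, 10, 11, 13}

Elements only in B (not in A): {1, 10, 11, 13}


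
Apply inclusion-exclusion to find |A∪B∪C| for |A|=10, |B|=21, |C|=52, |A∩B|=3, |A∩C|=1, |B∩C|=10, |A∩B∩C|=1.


|A∪B∪C| = |A|+|B|+|C| - |A∩B|-|A∩C|-|B∩C| + |A∩B∩C|
= 10+21+52 - 3-1-10 + 1
= 83 - 14 + 1
= 70

|A ∪ B ∪ C| = 70


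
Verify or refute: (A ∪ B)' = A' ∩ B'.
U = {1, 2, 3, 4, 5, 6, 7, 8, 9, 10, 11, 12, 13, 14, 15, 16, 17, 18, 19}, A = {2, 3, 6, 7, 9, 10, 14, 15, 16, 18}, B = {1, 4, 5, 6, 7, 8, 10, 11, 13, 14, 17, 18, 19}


LHS: A ∪ B = {1, 2, 3, 4, 5, 6, 7, 8, 9, 10, 11, 13, 14, 15, 16, 17, 18, 19}
(A ∪ B)' = U \ (A ∪ B) = {12}
A' = {1, 4, 5, 8, 11, 12, 13, 17, 19}, B' = {2, 3, 9, 12, 15, 16}
Claimed RHS: A' ∩ B' = {12}
Identity is VALID: LHS = RHS = {12} ✓

Identity is valid. (A ∪ B)' = A' ∩ B' = {12}


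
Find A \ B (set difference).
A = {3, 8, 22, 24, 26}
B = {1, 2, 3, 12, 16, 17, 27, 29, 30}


A \ B = elements in A but not in B
A = {3, 8, 22, 24, 26}
B = {1, 2, 3, 12, 16, 17, 27, 29, 30}
Remove from A any elements in B
A \ B = {8, 22, 24, 26}

A \ B = {8, 22, 24, 26}


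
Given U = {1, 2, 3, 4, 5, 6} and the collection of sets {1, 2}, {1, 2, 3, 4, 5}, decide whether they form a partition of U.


A partition requires: (1) non-empty parts, (2) pairwise disjoint, (3) union = U
Parts: {1, 2}, {1, 2, 3, 4, 5}
Union of parts: {1, 2, 3, 4, 5}
U = {1, 2, 3, 4, 5, 6}
All non-empty? True
Pairwise disjoint? False
Covers U? False

No, not a valid partition


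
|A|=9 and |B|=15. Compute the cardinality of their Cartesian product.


|A × B| = |A| × |B|
= 9 × 15
= 135

|A × B| = 135


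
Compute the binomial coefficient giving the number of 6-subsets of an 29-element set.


C(n,k) = n! / (k!(n-k)!)
C(29,6) = 29! / (6!23!)
= 475020

C(29,6) = 475020


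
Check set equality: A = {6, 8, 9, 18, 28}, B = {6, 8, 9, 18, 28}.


Two sets are equal iff they have exactly the same elements.
A = {6, 8, 9, 18, 28}
B = {6, 8, 9, 18, 28}
Same elements → A = B

Yes, A = B


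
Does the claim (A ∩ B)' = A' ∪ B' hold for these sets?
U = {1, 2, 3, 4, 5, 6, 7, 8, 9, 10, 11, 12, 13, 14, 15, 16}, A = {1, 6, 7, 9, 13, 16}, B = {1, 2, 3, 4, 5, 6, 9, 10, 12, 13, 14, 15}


LHS: A ∩ B = {1, 6, 9, 13}
(A ∩ B)' = U \ (A ∩ B) = {2, 3, 4, 5, 7, 8, 10, 11, 12, 14, 15, 16}
A' = {2, 3, 4, 5, 8, 10, 11, 12, 14, 15}, B' = {7, 8, 11, 16}
Claimed RHS: A' ∪ B' = {2, 3, 4, 5, 7, 8, 10, 11, 12, 14, 15, 16}
Identity is VALID: LHS = RHS = {2, 3, 4, 5, 7, 8, 10, 11, 12, 14, 15, 16} ✓

Identity is valid. (A ∩ B)' = A' ∪ B' = {2, 3, 4, 5, 7, 8, 10, 11, 12, 14, 15, 16}


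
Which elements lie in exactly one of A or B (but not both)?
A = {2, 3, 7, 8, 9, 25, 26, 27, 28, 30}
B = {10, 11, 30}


A △ B = (A \ B) ∪ (B \ A) = elements in exactly one of A or B
A \ B = {2, 3, 7, 8, 9, 25, 26, 27, 28}
B \ A = {10, 11}
A △ B = {2, 3, 7, 8, 9, 10, 11, 25, 26, 27, 28}

A △ B = {2, 3, 7, 8, 9, 10, 11, 25, 26, 27, 28}


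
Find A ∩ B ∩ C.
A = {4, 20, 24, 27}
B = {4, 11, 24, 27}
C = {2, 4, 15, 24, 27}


A ∩ B = {4, 24, 27}
(A ∩ B) ∩ C = {4, 24, 27}

A ∩ B ∩ C = {4, 24, 27}


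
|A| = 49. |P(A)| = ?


Number of subsets = 2^n
= 2^49
= 562949953421312

|P(A)| = 562949953421312


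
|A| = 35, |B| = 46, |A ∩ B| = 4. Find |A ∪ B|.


|A ∪ B| = |A| + |B| - |A ∩ B|
= 35 + 46 - 4
= 77

|A ∪ B| = 77


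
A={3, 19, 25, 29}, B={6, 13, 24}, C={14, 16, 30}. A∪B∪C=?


A ∪ B = {3, 6, 13, 19, 24, 25, 29}
(A ∪ B) ∪ C = {3, 6, 13, 14, 16, 19, 24, 25, 29, 30}

A ∪ B ∪ C = {3, 6, 13, 14, 16, 19, 24, 25, 29, 30}


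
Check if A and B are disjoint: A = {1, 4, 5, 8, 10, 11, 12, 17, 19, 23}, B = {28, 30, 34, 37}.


Disjoint means A ∩ B = ∅.
A ∩ B = ∅
A ∩ B = ∅, so A and B are disjoint.

Yes, A and B are disjoint


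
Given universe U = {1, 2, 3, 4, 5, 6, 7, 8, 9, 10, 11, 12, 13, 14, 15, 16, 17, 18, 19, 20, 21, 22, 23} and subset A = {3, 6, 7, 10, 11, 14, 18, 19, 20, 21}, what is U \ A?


Aᶜ = U \ A = elements in U but not in A
U = {1, 2, 3, 4, 5, 6, 7, 8, 9, 10, 11, 12, 13, 14, 15, 16, 17, 18, 19, 20, 21, 22, 23}
A = {3, 6, 7, 10, 11, 14, 18, 19, 20, 21}
Aᶜ = {1, 2, 4, 5, 8, 9, 12, 13, 15, 16, 17, 22, 23}

Aᶜ = {1, 2, 4, 5, 8, 9, 12, 13, 15, 16, 17, 22, 23}


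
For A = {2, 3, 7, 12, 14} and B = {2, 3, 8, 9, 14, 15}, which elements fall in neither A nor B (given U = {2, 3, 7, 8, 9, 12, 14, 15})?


A = {2, 3, 7, 12, 14}
B = {2, 3, 8, 9, 14, 15}
Region: in neither A nor B (given U = {2, 3, 7, 8, 9, 12, 14, 15})
Elements: ∅

Elements in neither A nor B (given U = {2, 3, 7, 8, 9, 12, 14, 15}): ∅


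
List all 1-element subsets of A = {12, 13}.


|A| = 2, so A has C(2,1) = 2 subsets of size 1.
Enumerate by choosing 1 elements from A at a time:
{12}, {13}

1-element subsets (2 total): {12}, {13}


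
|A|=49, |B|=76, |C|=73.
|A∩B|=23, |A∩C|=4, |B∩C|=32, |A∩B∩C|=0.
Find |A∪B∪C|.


|A∪B∪C| = |A|+|B|+|C| - |A∩B|-|A∩C|-|B∩C| + |A∩B∩C|
= 49+76+73 - 23-4-32 + 0
= 198 - 59 + 0
= 139

|A ∪ B ∪ C| = 139


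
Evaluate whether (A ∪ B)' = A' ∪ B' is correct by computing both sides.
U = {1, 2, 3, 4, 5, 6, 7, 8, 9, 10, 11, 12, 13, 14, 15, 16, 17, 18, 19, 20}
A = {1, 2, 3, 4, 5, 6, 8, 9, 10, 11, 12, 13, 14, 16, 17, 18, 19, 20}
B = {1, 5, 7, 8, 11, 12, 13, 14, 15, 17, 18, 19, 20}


LHS: A ∪ B = {1, 2, 3, 4, 5, 6, 7, 8, 9, 10, 11, 12, 13, 14, 15, 16, 17, 18, 19, 20}
(A ∪ B)' = U \ (A ∪ B) = ∅
A' = {7, 15}, B' = {2, 3, 4, 6, 9, 10, 16}
Claimed RHS: A' ∪ B' = {2, 3, 4, 6, 7, 9, 10, 15, 16}
Identity is INVALID: LHS = ∅ but the RHS claimed here equals {2, 3, 4, 6, 7, 9, 10, 15, 16}. The correct form is (A ∪ B)' = A' ∩ B'.

Identity is invalid: (A ∪ B)' = ∅ but A' ∪ B' = {2, 3, 4, 6, 7, 9, 10, 15, 16}. The correct De Morgan law is (A ∪ B)' = A' ∩ B'.


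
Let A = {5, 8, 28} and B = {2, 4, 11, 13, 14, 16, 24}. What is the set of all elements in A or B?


A ∪ B = all elements in A or B (or both)
A = {5, 8, 28}
B = {2, 4, 11, 13, 14, 16, 24}
A ∪ B = {2, 4, 5, 8, 11, 13, 14, 16, 24, 28}

A ∪ B = {2, 4, 5, 8, 11, 13, 14, 16, 24, 28}


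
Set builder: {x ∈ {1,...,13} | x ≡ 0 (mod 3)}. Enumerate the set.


Checking each candidate:
Condition: x in {1,...,13} with x ≡ 0 (mod 3)
Result = {3, 6, 9, 12}

{3, 6, 9, 12}


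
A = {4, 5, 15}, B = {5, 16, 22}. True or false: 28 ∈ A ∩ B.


A = {4, 5, 15}, B = {5, 16, 22}
A ∩ B = elements in both A and B
A ∩ B = {5}
Checking if 28 ∈ A ∩ B
28 is not in A ∩ B → False

28 ∉ A ∩ B


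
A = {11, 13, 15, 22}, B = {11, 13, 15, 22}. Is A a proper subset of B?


A ⊂ B requires: A ⊆ B AND A ≠ B.
A ⊆ B? Yes
A = B? Yes
A = B, so A is not a PROPER subset.

No, A is not a proper subset of B


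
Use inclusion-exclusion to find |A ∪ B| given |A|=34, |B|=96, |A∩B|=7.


|A ∪ B| = |A| + |B| - |A ∩ B|
= 34 + 96 - 7
= 123

|A ∪ B| = 123


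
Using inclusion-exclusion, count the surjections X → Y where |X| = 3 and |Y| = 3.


n = |X| = 3, k = |Y| = 3. Surjections via inclusion-exclusion:
S(n,k) = Σ(-1)^i × C(k,i) × (k-i)^n, i=0 to k
i=0: (-1)^0×C(3,0)×3^3 = 27
i=1: (-1)^1×C(3,1)×2^3 = -24
i=2: (-1)^2×C(3,2)×1^3 = 3
i=3: (-1)^3×C(3,3)×0^3 = 0
Total = 6

Number of surjections = 6


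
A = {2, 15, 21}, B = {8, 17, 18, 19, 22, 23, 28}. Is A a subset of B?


A ⊆ B means every element of A is in B.
Elements in A not in B: {2, 15, 21}
So A ⊄ B.

No, A ⊄ B


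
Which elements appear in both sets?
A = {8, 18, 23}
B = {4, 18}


A ∩ B = elements in both A and B
A = {8, 18, 23}
B = {4, 18}
A ∩ B = {18}

A ∩ B = {18}


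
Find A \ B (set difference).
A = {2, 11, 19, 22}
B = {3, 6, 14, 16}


A \ B = elements in A but not in B
A = {2, 11, 19, 22}
B = {3, 6, 14, 16}
Remove from A any elements in B
A \ B = {2, 11, 19, 22}

A \ B = {2, 11, 19, 22}


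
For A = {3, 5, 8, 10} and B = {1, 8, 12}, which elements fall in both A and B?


A = {3, 5, 8, 10}
B = {1, 8, 12}
Region: in both A and B
Elements: {8}

Elements in both A and B: {8}


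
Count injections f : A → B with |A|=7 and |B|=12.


An injection sends each of |A| = 7 inputs to a distinct output in B.
# injections = |B|·(|B|-1)·…·(|B|-|A|+1) = 12! / (12 - 7)!
= 12 × 11 × 10 × 9 × 8 × 7 × 6
= 3991680

Number of injections = 3991680


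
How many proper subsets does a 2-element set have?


Total subsets = 2^n = 2^2 = 4
Proper subsets exclude the set itself: 2^n - 1
= 4 - 1
= 3

Number of proper subsets = 3


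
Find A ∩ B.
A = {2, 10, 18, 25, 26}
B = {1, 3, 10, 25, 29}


A ∩ B = elements in both A and B
A = {2, 10, 18, 25, 26}
B = {1, 3, 10, 25, 29}
A ∩ B = {10, 25}

A ∩ B = {10, 25}


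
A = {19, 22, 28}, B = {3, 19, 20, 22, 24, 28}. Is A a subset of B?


A ⊆ B means every element of A is in B.
All elements of A are in B.
So A ⊆ B.

Yes, A ⊆ B


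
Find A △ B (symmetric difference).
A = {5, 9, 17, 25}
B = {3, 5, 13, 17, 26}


A △ B = (A \ B) ∪ (B \ A) = elements in exactly one of A or B
A \ B = {9, 25}
B \ A = {3, 13, 26}
A △ B = {3, 9, 13, 25, 26}

A △ B = {3, 9, 13, 25, 26}


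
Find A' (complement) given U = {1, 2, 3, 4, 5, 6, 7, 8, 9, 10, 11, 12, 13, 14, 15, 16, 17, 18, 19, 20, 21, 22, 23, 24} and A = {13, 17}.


Aᶜ = U \ A = elements in U but not in A
U = {1, 2, 3, 4, 5, 6, 7, 8, 9, 10, 11, 12, 13, 14, 15, 16, 17, 18, 19, 20, 21, 22, 23, 24}
A = {13, 17}
Aᶜ = {1, 2, 3, 4, 5, 6, 7, 8, 9, 10, 11, 12, 14, 15, 16, 18, 19, 20, 21, 22, 23, 24}

Aᶜ = {1, 2, 3, 4, 5, 6, 7, 8, 9, 10, 11, 12, 14, 15, 16, 18, 19, 20, 21, 22, 23, 24}


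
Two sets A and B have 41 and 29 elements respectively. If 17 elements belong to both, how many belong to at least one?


|A ∪ B| = |A| + |B| - |A ∩ B|
= 41 + 29 - 17
= 53

|A ∪ B| = 53


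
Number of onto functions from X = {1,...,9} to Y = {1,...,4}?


n = |X| = 9, k = |Y| = 4. Surjections via inclusion-exclusion:
S(n,k) = Σ(-1)^i × C(k,i) × (k-i)^n, i=0 to k
i=0: (-1)^0×C(4,0)×4^9 = 262144
i=1: (-1)^1×C(4,1)×3^9 = -78732
i=2: (-1)^2×C(4,2)×2^9 = 3072
i=3: (-1)^3×C(4,3)×1^9 = -4
i=4: (-1)^4×C(4,4)×0^9 = 0
Total = 186480

Number of surjections = 186480


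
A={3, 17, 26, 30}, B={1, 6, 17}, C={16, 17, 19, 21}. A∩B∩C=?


A ∩ B = {17}
(A ∩ B) ∩ C = {17}

A ∩ B ∩ C = {17}


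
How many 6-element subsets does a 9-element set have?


C(n,k) = n! / (k!(n-k)!)
C(9,6) = 9! / (6!3!)
= 84

C(9,6) = 84


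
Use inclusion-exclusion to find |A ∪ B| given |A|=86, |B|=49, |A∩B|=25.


|A ∪ B| = |A| + |B| - |A ∩ B|
= 86 + 49 - 25
= 110

|A ∪ B| = 110


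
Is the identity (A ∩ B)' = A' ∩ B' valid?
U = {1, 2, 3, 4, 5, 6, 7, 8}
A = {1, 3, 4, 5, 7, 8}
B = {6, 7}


LHS: A ∩ B = {7}
(A ∩ B)' = U \ (A ∩ B) = {1, 2, 3, 4, 5, 6, 8}
A' = {2, 6}, B' = {1, 2, 3, 4, 5, 8}
Claimed RHS: A' ∩ B' = {2}
Identity is INVALID: LHS = {1, 2, 3, 4, 5, 6, 8} but the RHS claimed here equals {2}. The correct form is (A ∩ B)' = A' ∪ B'.

Identity is invalid: (A ∩ B)' = {1, 2, 3, 4, 5, 6, 8} but A' ∩ B' = {2}. The correct De Morgan law is (A ∩ B)' = A' ∪ B'.


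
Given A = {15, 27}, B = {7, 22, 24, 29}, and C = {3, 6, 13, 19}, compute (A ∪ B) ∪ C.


A ∪ B = {7, 15, 22, 24, 27, 29}
(A ∪ B) ∪ C = {3, 6, 7, 13, 15, 19, 22, 24, 27, 29}

A ∪ B ∪ C = {3, 6, 7, 13, 15, 19, 22, 24, 27, 29}


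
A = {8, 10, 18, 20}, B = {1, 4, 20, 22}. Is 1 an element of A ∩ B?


A = {8, 10, 18, 20}, B = {1, 4, 20, 22}
A ∩ B = elements in both A and B
A ∩ B = {20}
Checking if 1 ∈ A ∩ B
1 is not in A ∩ B → False

1 ∉ A ∩ B


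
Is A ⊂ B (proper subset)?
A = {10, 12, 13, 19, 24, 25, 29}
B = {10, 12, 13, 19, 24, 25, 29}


A ⊂ B requires: A ⊆ B AND A ≠ B.
A ⊆ B? Yes
A = B? Yes
A = B, so A is not a PROPER subset.

No, A is not a proper subset of B


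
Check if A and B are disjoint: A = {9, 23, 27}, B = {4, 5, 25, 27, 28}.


Disjoint means A ∩ B = ∅.
A ∩ B = {27}
A ∩ B ≠ ∅, so A and B are NOT disjoint.

No, A and B are not disjoint (A ∩ B = {27})


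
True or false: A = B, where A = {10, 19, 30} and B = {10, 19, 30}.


Two sets are equal iff they have exactly the same elements.
A = {10, 19, 30}
B = {10, 19, 30}
Same elements → A = B

Yes, A = B


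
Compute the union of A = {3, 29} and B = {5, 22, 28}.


A ∪ B = all elements in A or B (or both)
A = {3, 29}
B = {5, 22, 28}
A ∪ B = {3, 5, 22, 28, 29}

A ∪ B = {3, 5, 22, 28, 29}


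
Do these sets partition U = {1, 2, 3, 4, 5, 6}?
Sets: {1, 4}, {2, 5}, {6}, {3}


A partition requires: (1) non-empty parts, (2) pairwise disjoint, (3) union = U
Parts: {1, 4}, {2, 5}, {6}, {3}
Union of parts: {1, 2, 3, 4, 5, 6}
U = {1, 2, 3, 4, 5, 6}
All non-empty? True
Pairwise disjoint? True
Covers U? True

Yes, valid partition


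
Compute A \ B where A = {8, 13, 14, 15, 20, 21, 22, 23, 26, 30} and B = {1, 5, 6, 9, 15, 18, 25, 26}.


A \ B = elements in A but not in B
A = {8, 13, 14, 15, 20, 21, 22, 23, 26, 30}
B = {1, 5, 6, 9, 15, 18, 25, 26}
Remove from A any elements in B
A \ B = {8, 13, 14, 20, 21, 22, 23, 30}

A \ B = {8, 13, 14, 20, 21, 22, 23, 30}


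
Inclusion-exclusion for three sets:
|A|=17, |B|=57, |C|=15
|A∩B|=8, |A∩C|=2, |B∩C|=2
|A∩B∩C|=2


|A∪B∪C| = |A|+|B|+|C| - |A∩B|-|A∩C|-|B∩C| + |A∩B∩C|
= 17+57+15 - 8-2-2 + 2
= 89 - 12 + 2
= 79

|A ∪ B ∪ C| = 79


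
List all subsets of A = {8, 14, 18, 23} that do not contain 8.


A subset of A that omits 8 is a subset of A \ {8}, so there are 2^(n-1) = 2^3 = 8 of them.
Subsets excluding 8: ∅, {14}, {18}, {23}, {14, 18}, {14, 23}, {18, 23}, {14, 18, 23}

Subsets excluding 8 (8 total): ∅, {14}, {18}, {23}, {14, 18}, {14, 23}, {18, 23}, {14, 18, 23}


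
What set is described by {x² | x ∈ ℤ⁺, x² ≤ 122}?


Checking each candidate:
Condition: positive perfect squares ≤ 122
Result = {1, 4, 9, 16, 25, 36, 49, 64, 81, 100, 121}

{1, 4, 9, 16, 25, 36, 49, 64, 81, 100, 121}


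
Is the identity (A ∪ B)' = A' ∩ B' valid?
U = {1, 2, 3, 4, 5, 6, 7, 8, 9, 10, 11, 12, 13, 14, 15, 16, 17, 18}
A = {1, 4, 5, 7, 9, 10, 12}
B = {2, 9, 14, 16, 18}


LHS: A ∪ B = {1, 2, 4, 5, 7, 9, 10, 12, 14, 16, 18}
(A ∪ B)' = U \ (A ∪ B) = {3, 6, 8, 11, 13, 15, 17}
A' = {2, 3, 6, 8, 11, 13, 14, 15, 16, 17, 18}, B' = {1, 3, 4, 5, 6, 7, 8, 10, 11, 12, 13, 15, 17}
Claimed RHS: A' ∩ B' = {3, 6, 8, 11, 13, 15, 17}
Identity is VALID: LHS = RHS = {3, 6, 8, 11, 13, 15, 17} ✓

Identity is valid. (A ∪ B)' = A' ∩ B' = {3, 6, 8, 11, 13, 15, 17}


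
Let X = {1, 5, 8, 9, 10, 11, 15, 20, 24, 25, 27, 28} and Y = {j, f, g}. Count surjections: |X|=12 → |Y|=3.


n = |X| = 12, k = |Y| = 3. Surjections via inclusion-exclusion:
S(n,k) = Σ(-1)^i × C(k,i) × (k-i)^n, i=0 to k
i=0: (-1)^0×C(3,0)×3^12 = 531441
i=1: (-1)^1×C(3,1)×2^12 = -12288
i=2: (-1)^2×C(3,2)×1^12 = 3
i=3: (-1)^3×C(3,3)×0^12 = 0
Total = 519156

Number of surjections = 519156


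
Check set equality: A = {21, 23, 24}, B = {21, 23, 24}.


Two sets are equal iff they have exactly the same elements.
A = {21, 23, 24}
B = {21, 23, 24}
Same elements → A = B

Yes, A = B


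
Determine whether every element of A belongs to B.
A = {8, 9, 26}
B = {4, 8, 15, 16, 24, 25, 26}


A ⊆ B means every element of A is in B.
Elements in A not in B: {9}
So A ⊄ B.

No, A ⊄ B


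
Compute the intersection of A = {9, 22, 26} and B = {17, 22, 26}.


A ∩ B = elements in both A and B
A = {9, 22, 26}
B = {17, 22, 26}
A ∩ B = {22, 26}

A ∩ B = {22, 26}


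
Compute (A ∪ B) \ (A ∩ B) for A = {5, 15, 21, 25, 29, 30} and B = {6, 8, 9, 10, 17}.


A △ B = (A \ B) ∪ (B \ A) = elements in exactly one of A or B
A \ B = {5, 15, 21, 25, 29, 30}
B \ A = {6, 8, 9, 10, 17}
A △ B = {5, 6, 8, 9, 10, 15, 17, 21, 25, 29, 30}

A △ B = {5, 6, 8, 9, 10, 15, 17, 21, 25, 29, 30}


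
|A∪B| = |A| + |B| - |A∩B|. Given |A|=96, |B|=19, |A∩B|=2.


|A ∪ B| = |A| + |B| - |A ∩ B|
= 96 + 19 - 2
= 113

|A ∪ B| = 113


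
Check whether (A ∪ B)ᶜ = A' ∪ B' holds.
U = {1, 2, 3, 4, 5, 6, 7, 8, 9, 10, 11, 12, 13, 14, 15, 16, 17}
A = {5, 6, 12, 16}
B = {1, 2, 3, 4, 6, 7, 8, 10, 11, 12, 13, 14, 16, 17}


LHS: A ∪ B = {1, 2, 3, 4, 5, 6, 7, 8, 10, 11, 12, 13, 14, 16, 17}
(A ∪ B)' = U \ (A ∪ B) = {9, 15}
A' = {1, 2, 3, 4, 7, 8, 9, 10, 11, 13, 14, 15, 17}, B' = {5, 9, 15}
Claimed RHS: A' ∪ B' = {1, 2, 3, 4, 5, 7, 8, 9, 10, 11, 13, 14, 15, 17}
Identity is INVALID: LHS = {9, 15} but the RHS claimed here equals {1, 2, 3, 4, 5, 7, 8, 9, 10, 11, 13, 14, 15, 17}. The correct form is (A ∪ B)' = A' ∩ B'.

Identity is invalid: (A ∪ B)' = {9, 15} but A' ∪ B' = {1, 2, 3, 4, 5, 7, 8, 9, 10, 11, 13, 14, 15, 17}. The correct De Morgan law is (A ∪ B)' = A' ∩ B'.


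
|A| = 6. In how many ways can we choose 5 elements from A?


C(n,k) = n! / (k!(n-k)!)
C(6,5) = 6! / (5!1!)
= 6

C(6,5) = 6


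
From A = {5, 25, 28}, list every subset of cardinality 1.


|A| = 3, so A has C(3,1) = 3 subsets of size 1.
Enumerate by choosing 1 elements from A at a time:
{5}, {25}, {28}

1-element subsets (3 total): {5}, {25}, {28}


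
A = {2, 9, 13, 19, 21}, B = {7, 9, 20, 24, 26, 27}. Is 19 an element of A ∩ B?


A = {2, 9, 13, 19, 21}, B = {7, 9, 20, 24, 26, 27}
A ∩ B = elements in both A and B
A ∩ B = {9}
Checking if 19 ∈ A ∩ B
19 is not in A ∩ B → False

19 ∉ A ∩ B


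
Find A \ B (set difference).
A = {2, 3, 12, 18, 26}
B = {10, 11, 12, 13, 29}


A \ B = elements in A but not in B
A = {2, 3, 12, 18, 26}
B = {10, 11, 12, 13, 29}
Remove from A any elements in B
A \ B = {2, 3, 18, 26}

A \ B = {2, 3, 18, 26}


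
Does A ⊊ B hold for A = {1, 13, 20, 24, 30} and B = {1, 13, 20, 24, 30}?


A ⊂ B requires: A ⊆ B AND A ≠ B.
A ⊆ B? Yes
A = B? Yes
A = B, so A is not a PROPER subset.

No, A is not a proper subset of B


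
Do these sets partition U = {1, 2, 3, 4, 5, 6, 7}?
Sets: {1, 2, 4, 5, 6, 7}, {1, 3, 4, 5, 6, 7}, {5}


A partition requires: (1) non-empty parts, (2) pairwise disjoint, (3) union = U
Parts: {1, 2, 4, 5, 6, 7}, {1, 3, 4, 5, 6, 7}, {5}
Union of parts: {1, 2, 3, 4, 5, 6, 7}
U = {1, 2, 3, 4, 5, 6, 7}
All non-empty? True
Pairwise disjoint? False
Covers U? True

No, not a valid partition


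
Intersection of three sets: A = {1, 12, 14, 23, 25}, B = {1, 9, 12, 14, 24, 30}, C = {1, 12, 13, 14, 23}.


A ∩ B = {1, 12, 14}
(A ∩ B) ∩ C = {1, 12, 14}

A ∩ B ∩ C = {1, 12, 14}


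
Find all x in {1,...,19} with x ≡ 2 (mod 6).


Checking each candidate:
Condition: x in {1,...,19} with x ≡ 2 (mod 6)
Result = {2, 8, 14}

{2, 8, 14}


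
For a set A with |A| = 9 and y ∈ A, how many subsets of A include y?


Subsets of A containing y correspond to subsets of A \ {y}, which has 8 elements.
Count = 2^(n-1) = 2^8
= 256

Number of subsets containing y = 256


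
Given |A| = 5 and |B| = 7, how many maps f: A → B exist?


Each of |A| = 5 inputs maps to any of |B| = 7 outputs.
# functions = |B|^|A| = 7^5
= 16807

Number of functions = 16807


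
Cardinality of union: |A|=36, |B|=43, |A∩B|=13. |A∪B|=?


|A ∪ B| = |A| + |B| - |A ∩ B|
= 36 + 43 - 13
= 66

|A ∪ B| = 66


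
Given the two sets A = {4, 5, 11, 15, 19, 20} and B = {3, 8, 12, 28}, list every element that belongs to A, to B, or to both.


A ∪ B = all elements in A or B (or both)
A = {4, 5, 11, 15, 19, 20}
B = {3, 8, 12, 28}
A ∪ B = {3, 4, 5, 8, 11, 12, 15, 19, 20, 28}

A ∪ B = {3, 4, 5, 8, 11, 12, 15, 19, 20, 28}


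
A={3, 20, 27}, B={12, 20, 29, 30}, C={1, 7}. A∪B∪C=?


A ∪ B = {3, 12, 20, 27, 29, 30}
(A ∪ B) ∪ C = {1, 3, 7, 12, 20, 27, 29, 30}

A ∪ B ∪ C = {1, 3, 7, 12, 20, 27, 29, 30}


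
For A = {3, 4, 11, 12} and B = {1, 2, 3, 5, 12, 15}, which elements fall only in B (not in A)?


A = {3, 4, 11, 12}
B = {1, 2, 3, 5, 12, 15}
Region: only in B (not in A)
Elements: {1, 2, 5, 15}

Elements only in B (not in A): {1, 2, 5, 15}


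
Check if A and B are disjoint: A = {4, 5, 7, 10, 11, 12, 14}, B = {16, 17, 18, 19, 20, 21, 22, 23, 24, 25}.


Disjoint means A ∩ B = ∅.
A ∩ B = ∅
A ∩ B = ∅, so A and B are disjoint.

Yes, A and B are disjoint


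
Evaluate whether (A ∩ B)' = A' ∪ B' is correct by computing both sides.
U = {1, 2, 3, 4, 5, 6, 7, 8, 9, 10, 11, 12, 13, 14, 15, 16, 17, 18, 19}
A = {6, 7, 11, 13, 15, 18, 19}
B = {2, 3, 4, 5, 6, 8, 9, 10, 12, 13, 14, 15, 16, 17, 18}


LHS: A ∩ B = {6, 13, 15, 18}
(A ∩ B)' = U \ (A ∩ B) = {1, 2, 3, 4, 5, 7, 8, 9, 10, 11, 12, 14, 16, 17, 19}
A' = {1, 2, 3, 4, 5, 8, 9, 10, 12, 14, 16, 17}, B' = {1, 7, 11, 19}
Claimed RHS: A' ∪ B' = {1, 2, 3, 4, 5, 7, 8, 9, 10, 11, 12, 14, 16, 17, 19}
Identity is VALID: LHS = RHS = {1, 2, 3, 4, 5, 7, 8, 9, 10, 11, 12, 14, 16, 17, 19} ✓

Identity is valid. (A ∩ B)' = A' ∪ B' = {1, 2, 3, 4, 5, 7, 8, 9, 10, 11, 12, 14, 16, 17, 19}


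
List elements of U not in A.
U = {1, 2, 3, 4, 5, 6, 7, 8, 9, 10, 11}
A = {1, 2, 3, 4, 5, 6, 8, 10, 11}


Aᶜ = U \ A = elements in U but not in A
U = {1, 2, 3, 4, 5, 6, 7, 8, 9, 10, 11}
A = {1, 2, 3, 4, 5, 6, 8, 10, 11}
Aᶜ = {7, 9}

Aᶜ = {7, 9}


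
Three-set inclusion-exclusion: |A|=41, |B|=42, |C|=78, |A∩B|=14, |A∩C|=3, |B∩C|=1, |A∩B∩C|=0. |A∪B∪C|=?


|A∪B∪C| = |A|+|B|+|C| - |A∩B|-|A∩C|-|B∩C| + |A∩B∩C|
= 41+42+78 - 14-3-1 + 0
= 161 - 18 + 0
= 143

|A ∪ B ∪ C| = 143


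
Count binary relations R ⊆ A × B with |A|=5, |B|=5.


A relation from A to B is any subset of A × B.
|A × B| = 5 × 5 = 25
# relations = 2^|A × B| = 2^25 = 33554432

Number of relations = 33554432


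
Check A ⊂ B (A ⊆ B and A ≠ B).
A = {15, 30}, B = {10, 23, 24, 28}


A ⊂ B requires: A ⊆ B AND A ≠ B.
A ⊆ B? No
A ⊄ B, so A is not a proper subset.

No, A is not a proper subset of B


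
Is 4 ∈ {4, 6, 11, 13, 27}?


A = {4, 6, 11, 13, 27}
Checking if 4 is in A
4 is in A → True

4 ∈ A


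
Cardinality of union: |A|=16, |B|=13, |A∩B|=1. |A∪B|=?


|A ∪ B| = |A| + |B| - |A ∩ B|
= 16 + 13 - 1
= 28

|A ∪ B| = 28


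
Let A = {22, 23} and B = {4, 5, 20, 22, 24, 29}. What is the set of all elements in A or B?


A ∪ B = all elements in A or B (or both)
A = {22, 23}
B = {4, 5, 20, 22, 24, 29}
A ∪ B = {4, 5, 20, 22, 23, 24, 29}

A ∪ B = {4, 5, 20, 22, 23, 24, 29}


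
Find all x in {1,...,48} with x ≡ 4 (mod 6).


Checking each candidate:
Condition: x in {1,...,48} with x ≡ 4 (mod 6)
Result = {4, 10, 16, 22, 28, 34, 40, 46}

{4, 10, 16, 22, 28, 34, 40, 46}


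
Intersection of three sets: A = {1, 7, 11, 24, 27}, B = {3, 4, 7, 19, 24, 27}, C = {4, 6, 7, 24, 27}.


A ∩ B = {7, 24, 27}
(A ∩ B) ∩ C = {7, 24, 27}

A ∩ B ∩ C = {7, 24, 27}


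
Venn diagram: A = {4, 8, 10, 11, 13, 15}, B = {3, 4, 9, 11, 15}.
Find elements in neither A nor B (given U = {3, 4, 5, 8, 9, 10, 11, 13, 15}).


A = {4, 8, 10, 11, 13, 15}
B = {3, 4, 9, 11, 15}
Region: in neither A nor B (given U = {3, 4, 5, 8, 9, 10, 11, 13, 15})
Elements: {5}

Elements in neither A nor B (given U = {3, 4, 5, 8, 9, 10, 11, 13, 15}): {5}


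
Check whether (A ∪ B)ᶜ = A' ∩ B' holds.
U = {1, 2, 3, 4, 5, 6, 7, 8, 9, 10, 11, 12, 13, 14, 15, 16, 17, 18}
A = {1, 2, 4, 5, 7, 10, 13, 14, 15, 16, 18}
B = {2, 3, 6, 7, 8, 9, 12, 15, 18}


LHS: A ∪ B = {1, 2, 3, 4, 5, 6, 7, 8, 9, 10, 12, 13, 14, 15, 16, 18}
(A ∪ B)' = U \ (A ∪ B) = {11, 17}
A' = {3, 6, 8, 9, 11, 12, 17}, B' = {1, 4, 5, 10, 11, 13, 14, 16, 17}
Claimed RHS: A' ∩ B' = {11, 17}
Identity is VALID: LHS = RHS = {11, 17} ✓

Identity is valid. (A ∪ B)' = A' ∩ B' = {11, 17}


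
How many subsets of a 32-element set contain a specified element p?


Subsets of A containing p correspond to subsets of A \ {p}, which has 31 elements.
Count = 2^(n-1) = 2^31
= 2147483648

Number of subsets containing p = 2147483648


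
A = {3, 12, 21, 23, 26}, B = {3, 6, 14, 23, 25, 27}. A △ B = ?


A △ B = (A \ B) ∪ (B \ A) = elements in exactly one of A or B
A \ B = {12, 21, 26}
B \ A = {6, 14, 25, 27}
A △ B = {6, 12, 14, 21, 25, 26, 27}

A △ B = {6, 12, 14, 21, 25, 26, 27}


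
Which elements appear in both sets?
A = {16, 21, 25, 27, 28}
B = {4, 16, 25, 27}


A ∩ B = elements in both A and B
A = {16, 21, 25, 27, 28}
B = {4, 16, 25, 27}
A ∩ B = {16, 25, 27}

A ∩ B = {16, 25, 27}


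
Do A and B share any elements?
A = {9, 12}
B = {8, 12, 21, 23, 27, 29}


Disjoint means A ∩ B = ∅.
A ∩ B = {12}
A ∩ B ≠ ∅, so A and B are NOT disjoint.

Yes — A and B share the element(s) of A ∩ B = {12}, so they are not disjoint


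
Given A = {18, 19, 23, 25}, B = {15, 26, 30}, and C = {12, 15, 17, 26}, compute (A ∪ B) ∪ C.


A ∪ B = {15, 18, 19, 23, 25, 26, 30}
(A ∪ B) ∪ C = {12, 15, 17, 18, 19, 23, 25, 26, 30}

A ∪ B ∪ C = {12, 15, 17, 18, 19, 23, 25, 26, 30}


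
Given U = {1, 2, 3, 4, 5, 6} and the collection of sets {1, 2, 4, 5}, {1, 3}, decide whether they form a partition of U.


A partition requires: (1) non-empty parts, (2) pairwise disjoint, (3) union = U
Parts: {1, 2, 4, 5}, {1, 3}
Union of parts: {1, 2, 3, 4, 5}
U = {1, 2, 3, 4, 5, 6}
All non-empty? True
Pairwise disjoint? False
Covers U? False

No, not a valid partition


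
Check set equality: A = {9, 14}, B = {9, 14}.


Two sets are equal iff they have exactly the same elements.
A = {9, 14}
B = {9, 14}
Same elements → A = B

Yes, A = B


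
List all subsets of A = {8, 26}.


|A| = 2, so |P(A)| = 2^2 = 4
Enumerate subsets by cardinality (0 to 2):
∅, {8}, {26}, {8, 26}

P(A) has 4 subsets: ∅, {8}, {26}, {8, 26}


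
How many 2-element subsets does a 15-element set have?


C(n,k) = n! / (k!(n-k)!)
C(15,2) = 15! / (2!13!)
= 105

C(15,2) = 105


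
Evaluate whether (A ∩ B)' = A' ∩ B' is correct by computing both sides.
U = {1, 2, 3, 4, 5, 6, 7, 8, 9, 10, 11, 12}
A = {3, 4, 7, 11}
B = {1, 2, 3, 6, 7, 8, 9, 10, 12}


LHS: A ∩ B = {3, 7}
(A ∩ B)' = U \ (A ∩ B) = {1, 2, 4, 5, 6, 8, 9, 10, 11, 12}
A' = {1, 2, 5, 6, 8, 9, 10, 12}, B' = {4, 5, 11}
Claimed RHS: A' ∩ B' = {5}
Identity is INVALID: LHS = {1, 2, 4, 5, 6, 8, 9, 10, 11, 12} but the RHS claimed here equals {5}. The correct form is (A ∩ B)' = A' ∪ B'.

Identity is invalid: (A ∩ B)' = {1, 2, 4, 5, 6, 8, 9, 10, 11, 12} but A' ∩ B' = {5}. The correct De Morgan law is (A ∩ B)' = A' ∪ B'.


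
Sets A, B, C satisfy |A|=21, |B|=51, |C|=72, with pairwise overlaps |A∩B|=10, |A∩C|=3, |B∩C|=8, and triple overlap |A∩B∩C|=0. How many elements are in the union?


|A∪B∪C| = |A|+|B|+|C| - |A∩B|-|A∩C|-|B∩C| + |A∩B∩C|
= 21+51+72 - 10-3-8 + 0
= 144 - 21 + 0
= 123

|A ∪ B ∪ C| = 123


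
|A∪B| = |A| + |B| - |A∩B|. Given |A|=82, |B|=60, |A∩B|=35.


|A ∪ B| = |A| + |B| - |A ∩ B|
= 82 + 60 - 35
= 107

|A ∪ B| = 107


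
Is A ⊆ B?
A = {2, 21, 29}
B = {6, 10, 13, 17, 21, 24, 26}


A ⊆ B means every element of A is in B.
Elements in A not in B: {2, 29}
So A ⊄ B.

No, A ⊄ B


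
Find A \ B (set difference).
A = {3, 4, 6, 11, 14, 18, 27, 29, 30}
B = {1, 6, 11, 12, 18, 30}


A \ B = elements in A but not in B
A = {3, 4, 6, 11, 14, 18, 27, 29, 30}
B = {1, 6, 11, 12, 18, 30}
Remove from A any elements in B
A \ B = {3, 4, 14, 27, 29}

A \ B = {3, 4, 14, 27, 29}


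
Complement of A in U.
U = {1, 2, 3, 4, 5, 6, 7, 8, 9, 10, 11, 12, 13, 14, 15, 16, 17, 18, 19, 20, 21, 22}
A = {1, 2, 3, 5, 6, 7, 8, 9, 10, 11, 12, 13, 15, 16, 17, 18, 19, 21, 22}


Aᶜ = U \ A = elements in U but not in A
U = {1, 2, 3, 4, 5, 6, 7, 8, 9, 10, 11, 12, 13, 14, 15, 16, 17, 18, 19, 20, 21, 22}
A = {1, 2, 3, 5, 6, 7, 8, 9, 10, 11, 12, 13, 15, 16, 17, 18, 19, 21, 22}
Aᶜ = {4, 14, 20}

Aᶜ = {4, 14, 20}


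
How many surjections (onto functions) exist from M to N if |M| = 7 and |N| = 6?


n = |M| = 7, k = |N| = 6. Surjections via inclusion-exclusion:
S(n,k) = Σ(-1)^i × C(k,i) × (k-i)^n, i=0 to k
i=0: (-1)^0×C(6,0)×6^7 = 279936
i=1: (-1)^1×C(6,1)×5^7 = -468750
i=2: (-1)^2×C(6,2)×4^7 = 245760
i=3: (-1)^3×C(6,3)×3^7 = -43740
i=4: (-1)^4×C(6,4)×2^7 = 1920
i=5: (-1)^5×C(6,5)×1^7 = -6
i=6: (-1)^6×C(6,6)×0^7 = 0
Total = 15120

Number of surjections = 15120


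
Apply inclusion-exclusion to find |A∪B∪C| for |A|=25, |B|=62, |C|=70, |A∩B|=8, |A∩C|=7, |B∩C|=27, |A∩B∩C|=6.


|A∪B∪C| = |A|+|B|+|C| - |A∩B|-|A∩C|-|B∩C| + |A∩B∩C|
= 25+62+70 - 8-7-27 + 6
= 157 - 42 + 6
= 121

|A ∪ B ∪ C| = 121


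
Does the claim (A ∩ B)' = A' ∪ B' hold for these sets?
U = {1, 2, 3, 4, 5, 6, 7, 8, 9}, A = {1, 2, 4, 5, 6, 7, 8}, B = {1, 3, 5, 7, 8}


LHS: A ∩ B = {1, 5, 7, 8}
(A ∩ B)' = U \ (A ∩ B) = {2, 3, 4, 6, 9}
A' = {3, 9}, B' = {2, 4, 6, 9}
Claimed RHS: A' ∪ B' = {2, 3, 4, 6, 9}
Identity is VALID: LHS = RHS = {2, 3, 4, 6, 9} ✓

Identity is valid. (A ∩ B)' = A' ∪ B' = {2, 3, 4, 6, 9}


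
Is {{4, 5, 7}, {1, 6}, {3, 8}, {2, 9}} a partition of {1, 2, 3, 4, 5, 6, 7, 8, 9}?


A partition requires: (1) non-empty parts, (2) pairwise disjoint, (3) union = U
Parts: {4, 5, 7}, {1, 6}, {3, 8}, {2, 9}
Union of parts: {1, 2, 3, 4, 5, 6, 7, 8, 9}
U = {1, 2, 3, 4, 5, 6, 7, 8, 9}
All non-empty? True
Pairwise disjoint? True
Covers U? True

Yes, valid partition


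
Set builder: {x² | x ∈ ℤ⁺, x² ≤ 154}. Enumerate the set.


Checking each candidate:
Condition: positive perfect squares ≤ 154
Result = {1, 4, 9, 16, 25, 36, 49, 64, 81, 100, 121, 144}

{1, 4, 9, 16, 25, 36, 49, 64, 81, 100, 121, 144}


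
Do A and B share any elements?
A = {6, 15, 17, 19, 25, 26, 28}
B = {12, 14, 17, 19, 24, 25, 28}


Disjoint means A ∩ B = ∅.
A ∩ B = {17, 19, 25, 28}
A ∩ B ≠ ∅, so A and B are NOT disjoint.

Yes — A and B share the element(s) of A ∩ B = {17, 19, 25, 28}, so they are not disjoint


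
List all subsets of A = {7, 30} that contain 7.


A subset of A contains 7 iff the remaining 1 elements form any subset of A \ {7}.
Count: 2^(n-1) = 2^1 = 2
Subsets containing 7: {7}, {7, 30}

Subsets containing 7 (2 total): {7}, {7, 30}


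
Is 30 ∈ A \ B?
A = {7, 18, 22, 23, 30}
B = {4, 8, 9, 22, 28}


A = {7, 18, 22, 23, 30}, B = {4, 8, 9, 22, 28}
A \ B = elements in A but not in B
A \ B = {7, 18, 23, 30}
Checking if 30 ∈ A \ B
30 is in A \ B → True

30 ∈ A \ B


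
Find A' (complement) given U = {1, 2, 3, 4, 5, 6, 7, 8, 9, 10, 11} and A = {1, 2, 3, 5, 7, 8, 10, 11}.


Aᶜ = U \ A = elements in U but not in A
U = {1, 2, 3, 4, 5, 6, 7, 8, 9, 10, 11}
A = {1, 2, 3, 5, 7, 8, 10, 11}
Aᶜ = {4, 6, 9}

Aᶜ = {4, 6, 9}


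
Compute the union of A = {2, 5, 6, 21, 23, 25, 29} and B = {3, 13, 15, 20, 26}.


A ∪ B = all elements in A or B (or both)
A = {2, 5, 6, 21, 23, 25, 29}
B = {3, 13, 15, 20, 26}
A ∪ B = {2, 3, 5, 6, 13, 15, 20, 21, 23, 25, 26, 29}

A ∪ B = {2, 3, 5, 6, 13, 15, 20, 21, 23, 25, 26, 29}
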